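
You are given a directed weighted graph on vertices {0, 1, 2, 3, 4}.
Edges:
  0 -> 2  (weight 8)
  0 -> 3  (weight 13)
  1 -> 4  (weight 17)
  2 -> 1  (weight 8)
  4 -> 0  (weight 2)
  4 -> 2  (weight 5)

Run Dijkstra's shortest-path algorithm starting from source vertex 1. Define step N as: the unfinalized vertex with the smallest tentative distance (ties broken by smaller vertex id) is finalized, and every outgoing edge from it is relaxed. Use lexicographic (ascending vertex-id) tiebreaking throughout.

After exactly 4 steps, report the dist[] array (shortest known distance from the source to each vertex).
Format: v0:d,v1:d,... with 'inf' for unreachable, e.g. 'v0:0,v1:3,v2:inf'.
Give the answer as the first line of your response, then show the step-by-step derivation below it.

v0:19,v1:0,v2:22,v3:32,v4:17

step 1: dist = v0:inf,v1:0,v2:inf,v3:inf,v4:17
step 2: dist = v0:19,v1:0,v2:22,v3:inf,v4:17
step 3: dist = v0:19,v1:0,v2:22,v3:32,v4:17
step 4: dist = v0:19,v1:0,v2:22,v3:32,v4:17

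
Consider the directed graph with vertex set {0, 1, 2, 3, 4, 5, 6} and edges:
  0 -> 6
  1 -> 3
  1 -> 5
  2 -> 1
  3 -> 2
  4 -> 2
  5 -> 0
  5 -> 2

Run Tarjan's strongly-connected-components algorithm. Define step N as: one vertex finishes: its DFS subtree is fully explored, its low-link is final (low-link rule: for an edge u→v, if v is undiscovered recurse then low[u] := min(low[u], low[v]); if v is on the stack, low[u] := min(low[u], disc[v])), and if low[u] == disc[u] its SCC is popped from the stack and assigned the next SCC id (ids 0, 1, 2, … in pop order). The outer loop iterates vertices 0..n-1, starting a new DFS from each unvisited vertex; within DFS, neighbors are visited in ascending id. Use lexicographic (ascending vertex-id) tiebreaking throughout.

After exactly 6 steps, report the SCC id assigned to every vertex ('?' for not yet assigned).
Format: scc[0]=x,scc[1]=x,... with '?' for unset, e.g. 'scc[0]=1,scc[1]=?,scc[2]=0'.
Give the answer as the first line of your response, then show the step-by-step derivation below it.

scc[0]=1,scc[1]=2,scc[2]=2,scc[3]=2,scc[4]=?,scc[5]=2,scc[6]=0

step 1: low=(low[0]=0,low[1]=?,low[2]=?,low[3]=?,low[4]=?,low[5]=?,low[6]=1); scc=(scc[0]=?,scc[1]=?,scc[2]=?,scc[3]=?,scc[4]=?,scc[5]=?,scc[6]=0)
step 2: low=(low[0]=0,low[1]=?,low[2]=?,low[3]=?,low[4]=?,low[5]=?,low[6]=1); scc=(scc[0]=1,scc[1]=?,scc[2]=?,scc[3]=?,scc[4]=?,scc[5]=?,scc[6]=0)
step 3: low=(low[0]=0,low[1]=2,low[2]=2,low[3]=3,low[4]=?,low[5]=?,low[6]=1); scc=(scc[0]=1,scc[1]=?,scc[2]=?,scc[3]=?,scc[4]=?,scc[5]=?,scc[6]=0)
step 4: low=(low[0]=0,low[1]=2,low[2]=2,low[3]=2,low[4]=?,low[5]=?,low[6]=1); scc=(scc[0]=1,scc[1]=?,scc[2]=?,scc[3]=?,scc[4]=?,scc[5]=?,scc[6]=0)
step 5: low=(low[0]=0,low[1]=2,low[2]=2,low[3]=2,low[4]=?,low[5]=4,low[6]=1); scc=(scc[0]=1,scc[1]=?,scc[2]=?,scc[3]=?,scc[4]=?,scc[5]=?,scc[6]=0)
step 6: low=(low[0]=0,low[1]=2,low[2]=2,low[3]=2,low[4]=?,low[5]=4,low[6]=1); scc=(scc[0]=1,scc[1]=2,scc[2]=2,scc[3]=2,scc[4]=?,scc[5]=2,scc[6]=0)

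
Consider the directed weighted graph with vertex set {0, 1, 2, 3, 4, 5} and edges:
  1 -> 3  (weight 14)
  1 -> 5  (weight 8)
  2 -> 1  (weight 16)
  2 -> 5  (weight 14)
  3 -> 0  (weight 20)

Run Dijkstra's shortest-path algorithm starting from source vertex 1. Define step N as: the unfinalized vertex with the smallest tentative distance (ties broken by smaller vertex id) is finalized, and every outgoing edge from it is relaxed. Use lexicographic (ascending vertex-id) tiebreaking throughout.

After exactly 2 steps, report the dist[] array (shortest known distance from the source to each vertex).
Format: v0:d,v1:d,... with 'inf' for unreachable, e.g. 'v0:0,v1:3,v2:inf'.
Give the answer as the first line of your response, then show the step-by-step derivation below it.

v0:inf,v1:0,v2:inf,v3:14,v4:inf,v5:8

step 1: dist = v0:inf,v1:0,v2:inf,v3:14,v4:inf,v5:8
step 2: dist = v0:inf,v1:0,v2:inf,v3:14,v4:inf,v5:8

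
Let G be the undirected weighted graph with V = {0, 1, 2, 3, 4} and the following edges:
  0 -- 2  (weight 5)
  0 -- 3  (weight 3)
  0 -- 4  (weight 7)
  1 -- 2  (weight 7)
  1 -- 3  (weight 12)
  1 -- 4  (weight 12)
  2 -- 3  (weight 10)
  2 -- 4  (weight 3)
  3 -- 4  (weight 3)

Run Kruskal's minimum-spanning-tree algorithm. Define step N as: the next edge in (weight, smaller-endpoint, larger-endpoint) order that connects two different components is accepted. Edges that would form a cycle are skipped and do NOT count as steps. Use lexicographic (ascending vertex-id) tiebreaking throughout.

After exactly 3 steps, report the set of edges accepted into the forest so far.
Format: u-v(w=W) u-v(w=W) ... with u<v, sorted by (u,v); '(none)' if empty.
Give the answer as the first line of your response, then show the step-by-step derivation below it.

0-3(w=3) 2-4(w=3) 3-4(w=3)

step 1: add edge 0-3 (w=3); MST = {0-3(w=3)}
step 2: add edge 2-4 (w=3); MST = {0-3(w=3) 2-4(w=3)}
step 3: add edge 3-4 (w=3); MST = {0-3(w=3) 2-4(w=3) 3-4(w=3)}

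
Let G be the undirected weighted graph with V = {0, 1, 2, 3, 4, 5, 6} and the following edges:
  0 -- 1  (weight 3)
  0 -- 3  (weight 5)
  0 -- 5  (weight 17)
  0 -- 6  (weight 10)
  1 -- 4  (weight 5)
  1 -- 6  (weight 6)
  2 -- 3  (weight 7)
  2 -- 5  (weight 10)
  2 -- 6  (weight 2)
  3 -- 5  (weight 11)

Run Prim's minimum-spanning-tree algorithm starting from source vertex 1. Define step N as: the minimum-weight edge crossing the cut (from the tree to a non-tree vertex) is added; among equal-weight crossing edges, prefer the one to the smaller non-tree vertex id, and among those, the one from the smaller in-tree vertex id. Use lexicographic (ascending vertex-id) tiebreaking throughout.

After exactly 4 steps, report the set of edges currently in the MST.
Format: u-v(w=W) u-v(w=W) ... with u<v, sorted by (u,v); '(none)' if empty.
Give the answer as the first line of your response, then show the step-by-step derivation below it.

0-1(w=3) 0-3(w=5) 1-4(w=5) 1-6(w=6)

step 1: add edge 0-1 (w=3); MST = {0-1(w=3)}
step 2: add edge 0-3 (w=5); MST = {0-1(w=3) 0-3(w=5)}
step 3: add edge 1-4 (w=5); MST = {0-1(w=3) 0-3(w=5) 1-4(w=5)}
step 4: add edge 1-6 (w=6); MST = {0-1(w=3) 0-3(w=5) 1-4(w=5) 1-6(w=6)}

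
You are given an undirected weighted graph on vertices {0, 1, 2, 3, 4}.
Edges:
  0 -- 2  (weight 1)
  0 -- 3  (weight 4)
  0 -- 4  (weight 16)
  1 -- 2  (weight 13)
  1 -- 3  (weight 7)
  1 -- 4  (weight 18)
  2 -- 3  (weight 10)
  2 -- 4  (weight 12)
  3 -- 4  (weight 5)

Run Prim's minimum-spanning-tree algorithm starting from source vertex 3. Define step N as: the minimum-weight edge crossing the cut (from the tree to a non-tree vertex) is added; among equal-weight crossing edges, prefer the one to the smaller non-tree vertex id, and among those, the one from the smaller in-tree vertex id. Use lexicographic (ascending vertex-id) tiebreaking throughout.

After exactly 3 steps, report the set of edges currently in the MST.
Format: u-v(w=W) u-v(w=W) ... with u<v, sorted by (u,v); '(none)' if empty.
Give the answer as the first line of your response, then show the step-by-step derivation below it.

0-2(w=1) 0-3(w=4) 3-4(w=5)

step 1: add edge 0-3 (w=4); MST = {0-3(w=4)}
step 2: add edge 0-2 (w=1); MST = {0-2(w=1) 0-3(w=4)}
step 3: add edge 3-4 (w=5); MST = {0-2(w=1) 0-3(w=4) 3-4(w=5)}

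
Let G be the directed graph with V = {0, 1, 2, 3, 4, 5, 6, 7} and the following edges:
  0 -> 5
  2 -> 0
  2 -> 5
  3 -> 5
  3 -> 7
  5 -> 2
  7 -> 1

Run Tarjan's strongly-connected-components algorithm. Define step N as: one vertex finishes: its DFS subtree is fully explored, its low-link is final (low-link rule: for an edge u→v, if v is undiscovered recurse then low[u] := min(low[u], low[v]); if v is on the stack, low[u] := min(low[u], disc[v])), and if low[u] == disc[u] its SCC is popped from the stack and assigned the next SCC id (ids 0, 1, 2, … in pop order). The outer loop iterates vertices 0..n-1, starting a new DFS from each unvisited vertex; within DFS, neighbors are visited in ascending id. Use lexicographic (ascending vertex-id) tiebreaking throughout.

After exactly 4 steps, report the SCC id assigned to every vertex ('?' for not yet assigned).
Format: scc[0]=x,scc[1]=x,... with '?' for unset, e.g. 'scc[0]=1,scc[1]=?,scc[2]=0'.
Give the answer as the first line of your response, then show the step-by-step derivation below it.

scc[0]=0,scc[1]=1,scc[2]=0,scc[3]=?,scc[4]=?,scc[5]=0,scc[6]=?,scc[7]=?

step 1: low=(low[0]=0,low[1]=?,low[2]=0,low[3]=?,low[4]=?,low[5]=1,low[6]=?,low[7]=?); scc=(scc[0]=?,scc[1]=?,scc[2]=?,scc[3]=?,scc[4]=?,scc[5]=?,scc[6]=?,scc[7]=?)
step 2: low=(low[0]=0,low[1]=?,low[2]=0,low[3]=?,low[4]=?,low[5]=0,low[6]=?,low[7]=?); scc=(scc[0]=?,scc[1]=?,scc[2]=?,scc[3]=?,scc[4]=?,scc[5]=?,scc[6]=?,scc[7]=?)
step 3: low=(low[0]=0,low[1]=?,low[2]=0,low[3]=?,low[4]=?,low[5]=0,low[6]=?,low[7]=?); scc=(scc[0]=0,scc[1]=?,scc[2]=0,scc[3]=?,scc[4]=?,scc[5]=0,scc[6]=?,scc[7]=?)
step 4: low=(low[0]=0,low[1]=3,low[2]=0,low[3]=?,low[4]=?,low[5]=0,low[6]=?,low[7]=?); scc=(scc[0]=0,scc[1]=1,scc[2]=0,scc[3]=?,scc[4]=?,scc[5]=0,scc[6]=?,scc[7]=?)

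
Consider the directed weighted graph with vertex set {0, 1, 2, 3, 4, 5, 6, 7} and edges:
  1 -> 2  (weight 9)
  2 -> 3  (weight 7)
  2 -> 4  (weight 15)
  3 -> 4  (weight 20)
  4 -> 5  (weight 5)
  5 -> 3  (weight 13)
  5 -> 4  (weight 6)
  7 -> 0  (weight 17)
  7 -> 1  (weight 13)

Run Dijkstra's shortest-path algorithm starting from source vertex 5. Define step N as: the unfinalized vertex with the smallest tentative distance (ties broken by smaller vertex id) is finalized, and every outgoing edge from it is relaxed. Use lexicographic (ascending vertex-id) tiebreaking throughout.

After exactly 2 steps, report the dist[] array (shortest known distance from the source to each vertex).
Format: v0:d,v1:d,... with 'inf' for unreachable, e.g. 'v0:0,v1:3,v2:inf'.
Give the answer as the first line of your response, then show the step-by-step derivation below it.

v0:inf,v1:inf,v2:inf,v3:13,v4:6,v5:0,v6:inf,v7:inf

step 1: dist = v0:inf,v1:inf,v2:inf,v3:13,v4:6,v5:0,v6:inf,v7:inf
step 2: dist = v0:inf,v1:inf,v2:inf,v3:13,v4:6,v5:0,v6:inf,v7:inf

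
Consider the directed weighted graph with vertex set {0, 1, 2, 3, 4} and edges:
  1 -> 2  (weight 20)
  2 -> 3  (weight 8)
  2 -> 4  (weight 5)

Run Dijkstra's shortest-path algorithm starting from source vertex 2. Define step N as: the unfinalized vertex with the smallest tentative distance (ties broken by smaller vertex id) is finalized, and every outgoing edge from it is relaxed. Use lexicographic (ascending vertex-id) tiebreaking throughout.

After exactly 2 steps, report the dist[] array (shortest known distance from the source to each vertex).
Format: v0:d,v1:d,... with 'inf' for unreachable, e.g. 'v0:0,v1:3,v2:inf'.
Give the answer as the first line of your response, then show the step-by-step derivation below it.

v0:inf,v1:inf,v2:0,v3:8,v4:5

step 1: dist = v0:inf,v1:inf,v2:0,v3:8,v4:5
step 2: dist = v0:inf,v1:inf,v2:0,v3:8,v4:5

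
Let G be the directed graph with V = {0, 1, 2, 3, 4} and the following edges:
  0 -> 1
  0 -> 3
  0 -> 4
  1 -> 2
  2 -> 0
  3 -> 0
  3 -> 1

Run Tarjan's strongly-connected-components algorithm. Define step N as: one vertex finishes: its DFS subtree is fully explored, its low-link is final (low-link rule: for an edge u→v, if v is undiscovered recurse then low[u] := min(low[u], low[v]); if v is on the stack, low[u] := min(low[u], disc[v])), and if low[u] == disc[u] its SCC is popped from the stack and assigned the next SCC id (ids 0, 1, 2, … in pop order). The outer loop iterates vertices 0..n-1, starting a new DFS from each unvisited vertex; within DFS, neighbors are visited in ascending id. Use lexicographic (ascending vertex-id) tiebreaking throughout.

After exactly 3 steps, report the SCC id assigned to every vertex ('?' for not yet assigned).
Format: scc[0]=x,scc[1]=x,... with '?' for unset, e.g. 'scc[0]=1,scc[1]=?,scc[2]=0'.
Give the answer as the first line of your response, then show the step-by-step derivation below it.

scc[0]=?,scc[1]=?,scc[2]=?,scc[3]=?,scc[4]=?

step 1: low=(low[0]=0,low[1]=1,low[2]=0,low[3]=?,low[4]=?); scc=(scc[0]=?,scc[1]=?,scc[2]=?,scc[3]=?,scc[4]=?)
step 2: low=(low[0]=0,low[1]=0,low[2]=0,low[3]=?,low[4]=?); scc=(scc[0]=?,scc[1]=?,scc[2]=?,scc[3]=?,scc[4]=?)
step 3: low=(low[0]=0,low[1]=0,low[2]=0,low[3]=0,low[4]=?); scc=(scc[0]=?,scc[1]=?,scc[2]=?,scc[3]=?,scc[4]=?)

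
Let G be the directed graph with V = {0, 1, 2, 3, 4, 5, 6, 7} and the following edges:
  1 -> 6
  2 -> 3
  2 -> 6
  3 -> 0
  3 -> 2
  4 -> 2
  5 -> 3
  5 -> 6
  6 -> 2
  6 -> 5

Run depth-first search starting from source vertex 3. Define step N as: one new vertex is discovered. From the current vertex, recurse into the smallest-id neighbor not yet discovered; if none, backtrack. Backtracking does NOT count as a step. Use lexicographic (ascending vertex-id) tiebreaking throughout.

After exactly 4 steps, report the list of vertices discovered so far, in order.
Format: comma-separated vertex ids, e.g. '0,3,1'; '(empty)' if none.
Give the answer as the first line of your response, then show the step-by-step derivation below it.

3,0,2,6

step 1: discover 3; path=3; order=3
step 2: discover 0; path=3>0; order=3,0
step 3: discover 2; path=3>2; order=3,0,2
step 4: discover 6; path=3>2>6; order=3,0,2,6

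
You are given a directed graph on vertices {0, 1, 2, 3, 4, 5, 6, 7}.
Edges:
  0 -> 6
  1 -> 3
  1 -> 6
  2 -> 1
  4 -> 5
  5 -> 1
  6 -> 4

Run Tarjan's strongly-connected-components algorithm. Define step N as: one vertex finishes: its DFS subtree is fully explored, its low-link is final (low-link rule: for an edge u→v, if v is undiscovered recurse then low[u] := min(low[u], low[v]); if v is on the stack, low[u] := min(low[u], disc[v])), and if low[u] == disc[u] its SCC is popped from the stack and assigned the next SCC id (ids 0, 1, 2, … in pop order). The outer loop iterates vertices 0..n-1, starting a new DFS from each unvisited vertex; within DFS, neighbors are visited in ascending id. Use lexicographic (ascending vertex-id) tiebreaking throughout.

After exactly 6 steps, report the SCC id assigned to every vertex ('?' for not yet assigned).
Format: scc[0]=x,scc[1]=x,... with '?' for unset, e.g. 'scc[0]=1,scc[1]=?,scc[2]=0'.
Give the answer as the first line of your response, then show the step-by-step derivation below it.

scc[0]=2,scc[1]=1,scc[2]=?,scc[3]=0,scc[4]=1,scc[5]=1,scc[6]=1,scc[7]=?

step 1: low=(low[0]=0,low[1]=4,low[2]=?,low[3]=5,low[4]=2,low[5]=3,low[6]=1,low[7]=?); scc=(scc[0]=?,scc[1]=?,scc[2]=?,scc[3]=0,scc[4]=?,scc[5]=?,scc[6]=?,scc[7]=?)
step 2: low=(low[0]=0,low[1]=1,low[2]=?,low[3]=5,low[4]=2,low[5]=3,low[6]=1,low[7]=?); scc=(scc[0]=?,scc[1]=?,scc[2]=?,scc[3]=0,scc[4]=?,scc[5]=?,scc[6]=?,scc[7]=?)
step 3: low=(low[0]=0,low[1]=1,low[2]=?,low[3]=5,low[4]=2,low[5]=1,low[6]=1,low[7]=?); scc=(scc[0]=?,scc[1]=?,scc[2]=?,scc[3]=0,scc[4]=?,scc[5]=?,scc[6]=?,scc[7]=?)
step 4: low=(low[0]=0,low[1]=1,low[2]=?,low[3]=5,low[4]=1,low[5]=1,low[6]=1,low[7]=?); scc=(scc[0]=?,scc[1]=?,scc[2]=?,scc[3]=0,scc[4]=?,scc[5]=?,scc[6]=?,scc[7]=?)
step 5: low=(low[0]=0,low[1]=1,low[2]=?,low[3]=5,low[4]=1,low[5]=1,low[6]=1,low[7]=?); scc=(scc[0]=?,scc[1]=1,scc[2]=?,scc[3]=0,scc[4]=1,scc[5]=1,scc[6]=1,scc[7]=?)
step 6: low=(low[0]=0,low[1]=1,low[2]=?,low[3]=5,low[4]=1,low[5]=1,low[6]=1,low[7]=?); scc=(scc[0]=2,scc[1]=1,scc[2]=?,scc[3]=0,scc[4]=1,scc[5]=1,scc[6]=1,scc[7]=?)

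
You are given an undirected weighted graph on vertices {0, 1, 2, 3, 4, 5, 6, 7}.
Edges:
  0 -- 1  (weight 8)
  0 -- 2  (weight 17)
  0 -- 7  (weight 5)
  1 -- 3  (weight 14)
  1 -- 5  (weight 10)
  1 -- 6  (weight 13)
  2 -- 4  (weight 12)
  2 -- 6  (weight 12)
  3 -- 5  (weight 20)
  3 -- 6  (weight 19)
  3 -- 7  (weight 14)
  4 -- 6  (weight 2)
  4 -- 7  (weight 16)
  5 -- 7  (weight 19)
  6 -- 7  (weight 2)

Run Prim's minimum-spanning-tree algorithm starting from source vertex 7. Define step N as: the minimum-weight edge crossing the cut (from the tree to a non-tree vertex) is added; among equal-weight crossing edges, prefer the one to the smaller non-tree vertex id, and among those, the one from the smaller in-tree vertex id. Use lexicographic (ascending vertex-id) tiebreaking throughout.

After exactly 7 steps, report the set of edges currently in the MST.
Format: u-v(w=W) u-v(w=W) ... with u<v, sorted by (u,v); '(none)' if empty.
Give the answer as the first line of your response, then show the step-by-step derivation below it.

0-1(w=8) 0-7(w=5) 1-3(w=14) 1-5(w=10) 2-4(w=12) 4-6(w=2) 6-7(w=2)

step 1: add edge 6-7 (w=2); MST = {6-7(w=2)}
step 2: add edge 4-6 (w=2); MST = {4-6(w=2) 6-7(w=2)}
step 3: add edge 0-7 (w=5); MST = {0-7(w=5) 4-6(w=2) 6-7(w=2)}
step 4: add edge 0-1 (w=8); MST = {0-1(w=8) 0-7(w=5) 4-6(w=2) 6-7(w=2)}
step 5: add edge 1-5 (w=10); MST = {0-1(w=8) 0-7(w=5) 1-5(w=10) 4-6(w=2) 6-7(w=2)}
step 6: add edge 2-4 (w=12); MST = {0-1(w=8) 0-7(w=5) 1-5(w=10) 2-4(w=12) 4-6(w=2) 6-7(w=2)}
step 7: add edge 1-3 (w=14); MST = {0-1(w=8) 0-7(w=5) 1-3(w=14) 1-5(w=10) 2-4(w=12) 4-6(w=2) 6-7(w=2)}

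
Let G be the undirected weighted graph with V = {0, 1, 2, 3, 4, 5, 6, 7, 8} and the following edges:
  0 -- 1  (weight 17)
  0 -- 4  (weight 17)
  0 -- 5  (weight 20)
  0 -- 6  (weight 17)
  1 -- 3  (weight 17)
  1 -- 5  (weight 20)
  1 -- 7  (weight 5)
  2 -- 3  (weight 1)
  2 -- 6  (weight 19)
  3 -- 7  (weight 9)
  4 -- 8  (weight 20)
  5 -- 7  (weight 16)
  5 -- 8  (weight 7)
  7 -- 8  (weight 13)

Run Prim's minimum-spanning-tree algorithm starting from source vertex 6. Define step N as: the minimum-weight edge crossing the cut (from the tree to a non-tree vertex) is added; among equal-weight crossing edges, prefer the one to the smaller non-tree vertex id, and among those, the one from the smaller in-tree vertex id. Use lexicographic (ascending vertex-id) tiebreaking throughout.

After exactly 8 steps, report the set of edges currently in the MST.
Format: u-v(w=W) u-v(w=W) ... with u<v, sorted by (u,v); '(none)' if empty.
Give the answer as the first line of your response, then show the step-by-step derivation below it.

0-1(w=17) 0-4(w=17) 0-6(w=17) 1-7(w=5) 2-3(w=1) 3-7(w=9) 5-8(w=7) 7-8(w=13)

step 1: add edge 0-6 (w=17); MST = {0-6(w=17)}
step 2: add edge 0-1 (w=17); MST = {0-1(w=17) 0-6(w=17)}
step 3: add edge 1-7 (w=5); MST = {0-1(w=17) 0-6(w=17) 1-7(w=5)}
step 4: add edge 3-7 (w=9); MST = {0-1(w=17) 0-6(w=17) 1-7(w=5) 3-7(w=9)}
step 5: add edge 2-3 (w=1); MST = {0-1(w=17) 0-6(w=17) 1-7(w=5) 2-3(w=1) 3-7(w=9)}
step 6: add edge 7-8 (w=13); MST = {0-1(w=17) 0-6(w=17) 1-7(w=5) 2-3(w=1) 3-7(w=9) 7-8(w=13)}
step 7: add edge 5-8 (w=7); MST = {0-1(w=17) 0-6(w=17) 1-7(w=5) 2-3(w=1) 3-7(w=9) 5-8(w=7) 7-8(w=13)}
step 8: add edge 0-4 (w=17); MST = {0-1(w=17) 0-4(w=17) 0-6(w=17) 1-7(w=5) 2-3(w=1) 3-7(w=9) 5-8(w=7) 7-8(w=13)}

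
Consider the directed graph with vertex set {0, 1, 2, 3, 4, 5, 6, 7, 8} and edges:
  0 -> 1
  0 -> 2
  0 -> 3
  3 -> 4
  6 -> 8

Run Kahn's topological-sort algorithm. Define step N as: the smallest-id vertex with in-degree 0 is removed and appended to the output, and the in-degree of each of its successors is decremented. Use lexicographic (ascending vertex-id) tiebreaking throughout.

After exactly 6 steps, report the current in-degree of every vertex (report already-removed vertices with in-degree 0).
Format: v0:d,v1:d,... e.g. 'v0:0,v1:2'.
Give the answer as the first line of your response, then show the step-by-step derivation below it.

v0:0,v1:0,v2:0,v3:0,v4:0,v5:0,v6:0,v7:0,v8:1

step 1: output 0; order=[0]; indeg=(0,0,0,0,1,0,0,0,1)
step 2: output 1; order=[0,1]; indeg=(0,0,0,0,1,0,0,0,1)
step 3: output 2; order=[0,1,2]; indeg=(0,0,0,0,1,0,0,0,1)
step 4: output 3; order=[0,1,2,3]; indeg=(0,0,0,0,0,0,0,0,1)
step 5: output 4; order=[0,1,2,3,4]; indeg=(0,0,0,0,0,0,0,0,1)
step 6: output 5; order=[0,1,2,3,4,5]; indeg=(0,0,0,0,0,0,0,0,1)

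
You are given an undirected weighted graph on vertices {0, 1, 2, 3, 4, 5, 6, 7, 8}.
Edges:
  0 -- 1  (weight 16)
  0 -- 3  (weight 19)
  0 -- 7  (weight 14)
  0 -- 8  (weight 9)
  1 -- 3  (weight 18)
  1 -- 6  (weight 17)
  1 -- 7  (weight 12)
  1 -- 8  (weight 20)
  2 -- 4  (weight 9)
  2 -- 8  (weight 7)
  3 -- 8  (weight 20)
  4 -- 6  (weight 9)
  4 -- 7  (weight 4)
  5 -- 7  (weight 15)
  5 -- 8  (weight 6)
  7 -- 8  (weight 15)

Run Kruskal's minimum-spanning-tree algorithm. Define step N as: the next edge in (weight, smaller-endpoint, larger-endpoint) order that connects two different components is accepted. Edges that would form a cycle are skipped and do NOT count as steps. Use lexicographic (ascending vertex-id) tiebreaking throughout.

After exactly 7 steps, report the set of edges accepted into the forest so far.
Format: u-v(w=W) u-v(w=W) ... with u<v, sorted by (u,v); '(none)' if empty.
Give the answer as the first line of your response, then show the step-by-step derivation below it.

0-8(w=9) 1-7(w=12) 2-4(w=9) 2-8(w=7) 4-6(w=9) 4-7(w=4) 5-8(w=6)

step 1: add edge 4-7 (w=4); MST = {4-7(w=4)}
step 2: add edge 5-8 (w=6); MST = {4-7(w=4) 5-8(w=6)}
step 3: add edge 2-8 (w=7); MST = {2-8(w=7) 4-7(w=4) 5-8(w=6)}
step 4: add edge 0-8 (w=9); MST = {0-8(w=9) 2-8(w=7) 4-7(w=4) 5-8(w=6)}
step 5: add edge 2-4 (w=9); MST = {0-8(w=9) 2-4(w=9) 2-8(w=7) 4-7(w=4) 5-8(w=6)}
step 6: add edge 4-6 (w=9); MST = {0-8(w=9) 2-4(w=9) 2-8(w=7) 4-6(w=9) 4-7(w=4) 5-8(w=6)}
step 7: add edge 1-7 (w=12); MST = {0-8(w=9) 1-7(w=12) 2-4(w=9) 2-8(w=7) 4-6(w=9) 4-7(w=4) 5-8(w=6)}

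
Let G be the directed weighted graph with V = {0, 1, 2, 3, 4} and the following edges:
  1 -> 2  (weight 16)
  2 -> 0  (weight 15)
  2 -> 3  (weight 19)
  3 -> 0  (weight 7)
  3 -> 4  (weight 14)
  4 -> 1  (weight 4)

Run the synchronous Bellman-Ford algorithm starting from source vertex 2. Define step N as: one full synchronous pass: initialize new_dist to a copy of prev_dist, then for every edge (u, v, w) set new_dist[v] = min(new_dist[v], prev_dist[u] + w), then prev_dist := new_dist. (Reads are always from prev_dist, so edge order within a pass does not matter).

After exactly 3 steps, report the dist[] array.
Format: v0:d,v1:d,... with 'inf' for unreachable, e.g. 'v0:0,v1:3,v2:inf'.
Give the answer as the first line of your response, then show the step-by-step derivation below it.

v0:15,v1:37,v2:0,v3:19,v4:33

step 1: dist = v0:15,v1:inf,v2:0,v3:19,v4:inf
step 2: dist = v0:15,v1:inf,v2:0,v3:19,v4:33
step 3: dist = v0:15,v1:37,v2:0,v3:19,v4:33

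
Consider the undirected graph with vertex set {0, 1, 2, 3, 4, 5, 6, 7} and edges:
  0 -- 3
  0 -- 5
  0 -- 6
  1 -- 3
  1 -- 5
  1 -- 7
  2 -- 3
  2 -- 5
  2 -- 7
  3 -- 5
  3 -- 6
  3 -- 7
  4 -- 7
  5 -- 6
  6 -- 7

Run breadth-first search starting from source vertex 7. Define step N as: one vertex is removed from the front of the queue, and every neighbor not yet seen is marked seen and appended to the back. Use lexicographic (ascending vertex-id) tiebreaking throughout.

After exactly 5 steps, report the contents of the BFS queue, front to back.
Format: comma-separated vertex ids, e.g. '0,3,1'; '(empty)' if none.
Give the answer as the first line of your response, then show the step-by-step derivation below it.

6,5,0

step 1: dequeue 7; queue=[1,2,3,4,6]; order=7
step 2: dequeue 1; queue=[2,3,4,6,5]; order=7,1
step 3: dequeue 2; queue=[3,4,6,5]; order=7,1,2
step 4: dequeue 3; queue=[4,6,5,0]; order=7,1,2,3
step 5: dequeue 4; queue=[6,5,0]; order=7,1,2,3,4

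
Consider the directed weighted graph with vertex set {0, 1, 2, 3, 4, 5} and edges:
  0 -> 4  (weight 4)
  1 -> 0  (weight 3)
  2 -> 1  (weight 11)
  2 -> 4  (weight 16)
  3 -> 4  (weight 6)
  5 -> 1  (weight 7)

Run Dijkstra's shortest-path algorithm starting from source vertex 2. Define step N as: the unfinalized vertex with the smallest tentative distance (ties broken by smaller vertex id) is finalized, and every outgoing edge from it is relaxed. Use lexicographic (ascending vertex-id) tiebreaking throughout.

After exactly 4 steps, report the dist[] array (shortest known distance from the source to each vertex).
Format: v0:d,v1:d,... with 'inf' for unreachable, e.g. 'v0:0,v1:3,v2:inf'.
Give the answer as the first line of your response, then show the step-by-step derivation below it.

v0:14,v1:11,v2:0,v3:inf,v4:16,v5:inf

step 1: dist = v0:inf,v1:11,v2:0,v3:inf,v4:16,v5:inf
step 2: dist = v0:14,v1:11,v2:0,v3:inf,v4:16,v5:inf
step 3: dist = v0:14,v1:11,v2:0,v3:inf,v4:16,v5:inf
step 4: dist = v0:14,v1:11,v2:0,v3:inf,v4:16,v5:inf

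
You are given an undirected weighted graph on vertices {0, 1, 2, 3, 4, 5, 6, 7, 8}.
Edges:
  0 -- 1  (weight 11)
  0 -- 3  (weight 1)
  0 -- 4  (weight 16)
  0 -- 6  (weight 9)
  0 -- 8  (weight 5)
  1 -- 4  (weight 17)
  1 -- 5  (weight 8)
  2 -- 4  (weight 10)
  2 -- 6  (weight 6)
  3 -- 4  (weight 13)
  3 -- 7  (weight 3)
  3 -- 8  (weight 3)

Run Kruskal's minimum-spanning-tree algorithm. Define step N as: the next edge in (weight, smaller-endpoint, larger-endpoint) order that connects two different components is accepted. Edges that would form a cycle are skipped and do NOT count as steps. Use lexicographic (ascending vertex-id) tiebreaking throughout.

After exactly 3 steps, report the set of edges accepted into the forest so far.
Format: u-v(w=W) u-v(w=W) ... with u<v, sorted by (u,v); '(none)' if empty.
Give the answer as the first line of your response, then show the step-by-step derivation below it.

0-3(w=1) 3-7(w=3) 3-8(w=3)

step 1: add edge 0-3 (w=1); MST = {0-3(w=1)}
step 2: add edge 3-7 (w=3); MST = {0-3(w=1) 3-7(w=3)}
step 3: add edge 3-8 (w=3); MST = {0-3(w=1) 3-7(w=3) 3-8(w=3)}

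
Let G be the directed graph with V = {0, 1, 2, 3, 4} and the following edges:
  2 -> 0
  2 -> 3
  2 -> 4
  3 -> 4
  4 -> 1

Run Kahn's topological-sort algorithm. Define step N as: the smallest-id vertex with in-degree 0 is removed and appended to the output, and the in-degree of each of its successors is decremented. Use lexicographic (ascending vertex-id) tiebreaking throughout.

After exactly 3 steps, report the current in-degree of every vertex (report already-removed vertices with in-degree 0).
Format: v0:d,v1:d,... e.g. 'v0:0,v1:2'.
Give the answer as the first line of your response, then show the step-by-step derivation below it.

v0:0,v1:1,v2:0,v3:0,v4:0

step 1: output 2; order=[2]; indeg=(0,1,0,0,1)
step 2: output 0; order=[2,0]; indeg=(0,1,0,0,1)
step 3: output 3; order=[2,0,3]; indeg=(0,1,0,0,0)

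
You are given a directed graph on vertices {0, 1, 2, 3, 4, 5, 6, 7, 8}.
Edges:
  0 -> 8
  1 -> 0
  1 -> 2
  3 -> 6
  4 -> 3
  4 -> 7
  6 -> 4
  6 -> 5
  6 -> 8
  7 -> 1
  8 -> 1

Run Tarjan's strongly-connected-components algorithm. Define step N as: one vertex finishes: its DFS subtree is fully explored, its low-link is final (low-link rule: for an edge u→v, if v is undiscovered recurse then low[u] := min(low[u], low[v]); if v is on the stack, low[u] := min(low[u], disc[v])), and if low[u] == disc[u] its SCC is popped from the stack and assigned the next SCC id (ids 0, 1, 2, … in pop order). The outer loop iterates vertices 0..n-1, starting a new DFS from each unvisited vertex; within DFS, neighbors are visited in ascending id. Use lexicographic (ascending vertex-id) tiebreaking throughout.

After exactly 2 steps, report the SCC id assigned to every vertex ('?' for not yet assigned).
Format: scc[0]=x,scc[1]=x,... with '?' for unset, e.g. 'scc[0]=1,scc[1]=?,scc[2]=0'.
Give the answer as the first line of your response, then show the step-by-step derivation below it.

scc[0]=?,scc[1]=?,scc[2]=0,scc[3]=?,scc[4]=?,scc[5]=?,scc[6]=?,scc[7]=?,scc[8]=?

step 1: low=(low[0]=0,low[1]=0,low[2]=3,low[3]=?,low[4]=?,low[5]=?,low[6]=?,low[7]=?,low[8]=1); scc=(scc[0]=?,scc[1]=?,scc[2]=0,scc[3]=?,scc[4]=?,scc[5]=?,scc[6]=?,scc[7]=?,scc[8]=?)
step 2: low=(low[0]=0,low[1]=0,low[2]=3,low[3]=?,low[4]=?,low[5]=?,low[6]=?,low[7]=?,low[8]=1); scc=(scc[0]=?,scc[1]=?,scc[2]=0,scc[3]=?,scc[4]=?,scc[5]=?,scc[6]=?,scc[7]=?,scc[8]=?)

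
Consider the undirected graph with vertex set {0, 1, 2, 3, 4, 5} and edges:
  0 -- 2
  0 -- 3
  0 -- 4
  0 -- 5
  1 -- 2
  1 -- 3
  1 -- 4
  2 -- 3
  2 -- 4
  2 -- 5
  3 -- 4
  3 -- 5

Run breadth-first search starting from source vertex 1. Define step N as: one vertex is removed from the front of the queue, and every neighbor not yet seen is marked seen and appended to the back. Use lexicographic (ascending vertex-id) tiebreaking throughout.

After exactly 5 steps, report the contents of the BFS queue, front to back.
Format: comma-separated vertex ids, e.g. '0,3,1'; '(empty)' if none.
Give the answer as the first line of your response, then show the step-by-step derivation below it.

5

step 1: dequeue 1; queue=[2,3,4]; order=1
step 2: dequeue 2; queue=[3,4,0,5]; order=1,2
step 3: dequeue 3; queue=[4,0,5]; order=1,2,3
step 4: dequeue 4; queue=[0,5]; order=1,2,3,4
step 5: dequeue 0; queue=[5]; order=1,2,3,4,0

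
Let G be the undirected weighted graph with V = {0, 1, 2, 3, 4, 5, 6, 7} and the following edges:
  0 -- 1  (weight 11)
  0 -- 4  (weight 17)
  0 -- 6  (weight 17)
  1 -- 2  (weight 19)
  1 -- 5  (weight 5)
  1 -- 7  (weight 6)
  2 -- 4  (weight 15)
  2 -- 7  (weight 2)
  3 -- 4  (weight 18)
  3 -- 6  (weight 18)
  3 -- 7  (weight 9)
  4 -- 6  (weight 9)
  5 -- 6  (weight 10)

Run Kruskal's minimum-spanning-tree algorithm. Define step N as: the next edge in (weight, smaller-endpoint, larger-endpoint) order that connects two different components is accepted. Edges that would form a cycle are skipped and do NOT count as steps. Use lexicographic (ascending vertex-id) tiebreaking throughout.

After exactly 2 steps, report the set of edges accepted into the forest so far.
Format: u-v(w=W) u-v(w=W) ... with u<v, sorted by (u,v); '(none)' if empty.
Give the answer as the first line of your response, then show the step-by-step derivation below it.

1-5(w=5) 2-7(w=2)

step 1: add edge 2-7 (w=2); MST = {2-7(w=2)}
step 2: add edge 1-5 (w=5); MST = {1-5(w=5) 2-7(w=2)}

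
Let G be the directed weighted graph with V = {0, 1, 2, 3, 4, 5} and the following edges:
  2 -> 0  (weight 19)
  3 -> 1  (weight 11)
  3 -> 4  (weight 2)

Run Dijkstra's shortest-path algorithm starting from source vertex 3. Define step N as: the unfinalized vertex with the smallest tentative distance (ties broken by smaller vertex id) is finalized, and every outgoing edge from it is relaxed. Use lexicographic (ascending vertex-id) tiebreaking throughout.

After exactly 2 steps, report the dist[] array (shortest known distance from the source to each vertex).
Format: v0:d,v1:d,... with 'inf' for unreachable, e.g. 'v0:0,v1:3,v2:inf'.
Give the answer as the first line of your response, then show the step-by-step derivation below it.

v0:inf,v1:11,v2:inf,v3:0,v4:2,v5:inf

step 1: dist = v0:inf,v1:11,v2:inf,v3:0,v4:2,v5:inf
step 2: dist = v0:inf,v1:11,v2:inf,v3:0,v4:2,v5:inf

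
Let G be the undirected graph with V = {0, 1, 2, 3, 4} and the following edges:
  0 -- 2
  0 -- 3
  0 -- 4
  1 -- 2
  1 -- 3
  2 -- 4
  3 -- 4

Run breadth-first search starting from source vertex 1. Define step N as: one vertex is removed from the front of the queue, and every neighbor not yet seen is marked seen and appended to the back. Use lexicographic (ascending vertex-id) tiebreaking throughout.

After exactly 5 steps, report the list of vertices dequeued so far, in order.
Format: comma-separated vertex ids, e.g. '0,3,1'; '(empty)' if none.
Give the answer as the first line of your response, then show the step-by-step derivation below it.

1,2,3,0,4

step 1: dequeue 1; queue=[2,3]; order=1
step 2: dequeue 2; queue=[3,0,4]; order=1,2
step 3: dequeue 3; queue=[0,4]; order=1,2,3
step 4: dequeue 0; queue=[4]; order=1,2,3,0
step 5: dequeue 4; queue=[(empty)]; order=1,2,3,0,4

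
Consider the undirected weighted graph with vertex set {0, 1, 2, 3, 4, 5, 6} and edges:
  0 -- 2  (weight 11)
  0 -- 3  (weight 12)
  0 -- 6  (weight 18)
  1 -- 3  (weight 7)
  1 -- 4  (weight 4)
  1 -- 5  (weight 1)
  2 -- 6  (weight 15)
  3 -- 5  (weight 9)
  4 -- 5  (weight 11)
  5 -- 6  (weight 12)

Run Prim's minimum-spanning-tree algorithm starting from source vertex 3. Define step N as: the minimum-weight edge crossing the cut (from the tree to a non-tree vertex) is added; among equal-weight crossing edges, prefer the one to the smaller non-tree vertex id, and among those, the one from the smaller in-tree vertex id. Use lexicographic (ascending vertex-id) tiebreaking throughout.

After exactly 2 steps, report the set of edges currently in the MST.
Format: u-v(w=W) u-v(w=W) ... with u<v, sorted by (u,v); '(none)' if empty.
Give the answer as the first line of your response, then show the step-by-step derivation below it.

1-3(w=7) 1-5(w=1)

step 1: add edge 1-3 (w=7); MST = {1-3(w=7)}
step 2: add edge 1-5 (w=1); MST = {1-3(w=7) 1-5(w=1)}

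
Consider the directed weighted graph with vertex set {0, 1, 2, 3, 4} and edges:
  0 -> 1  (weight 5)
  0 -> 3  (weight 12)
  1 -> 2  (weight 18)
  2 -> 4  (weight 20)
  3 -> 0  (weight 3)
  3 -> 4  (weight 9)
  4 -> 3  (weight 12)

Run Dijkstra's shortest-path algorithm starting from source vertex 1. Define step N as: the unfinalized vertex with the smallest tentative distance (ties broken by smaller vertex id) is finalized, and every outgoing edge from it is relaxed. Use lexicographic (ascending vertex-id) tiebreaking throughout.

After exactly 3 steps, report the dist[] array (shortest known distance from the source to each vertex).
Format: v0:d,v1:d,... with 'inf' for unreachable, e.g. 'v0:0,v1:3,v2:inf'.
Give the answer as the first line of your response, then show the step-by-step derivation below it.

v0:inf,v1:0,v2:18,v3:50,v4:38

step 1: dist = v0:inf,v1:0,v2:18,v3:inf,v4:inf
step 2: dist = v0:inf,v1:0,v2:18,v3:inf,v4:38
step 3: dist = v0:inf,v1:0,v2:18,v3:50,v4:38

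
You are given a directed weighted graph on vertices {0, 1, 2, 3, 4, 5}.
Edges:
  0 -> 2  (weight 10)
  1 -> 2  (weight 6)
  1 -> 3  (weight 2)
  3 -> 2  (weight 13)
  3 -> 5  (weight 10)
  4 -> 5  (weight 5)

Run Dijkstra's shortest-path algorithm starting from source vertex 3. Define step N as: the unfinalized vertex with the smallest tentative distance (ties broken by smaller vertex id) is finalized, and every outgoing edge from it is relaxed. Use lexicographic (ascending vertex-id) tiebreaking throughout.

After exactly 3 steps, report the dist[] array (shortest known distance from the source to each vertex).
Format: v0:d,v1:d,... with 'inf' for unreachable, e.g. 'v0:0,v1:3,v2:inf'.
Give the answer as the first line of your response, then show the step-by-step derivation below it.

v0:inf,v1:inf,v2:13,v3:0,v4:inf,v5:10

step 1: dist = v0:inf,v1:inf,v2:13,v3:0,v4:inf,v5:10
step 2: dist = v0:inf,v1:inf,v2:13,v3:0,v4:inf,v5:10
step 3: dist = v0:inf,v1:inf,v2:13,v3:0,v4:inf,v5:10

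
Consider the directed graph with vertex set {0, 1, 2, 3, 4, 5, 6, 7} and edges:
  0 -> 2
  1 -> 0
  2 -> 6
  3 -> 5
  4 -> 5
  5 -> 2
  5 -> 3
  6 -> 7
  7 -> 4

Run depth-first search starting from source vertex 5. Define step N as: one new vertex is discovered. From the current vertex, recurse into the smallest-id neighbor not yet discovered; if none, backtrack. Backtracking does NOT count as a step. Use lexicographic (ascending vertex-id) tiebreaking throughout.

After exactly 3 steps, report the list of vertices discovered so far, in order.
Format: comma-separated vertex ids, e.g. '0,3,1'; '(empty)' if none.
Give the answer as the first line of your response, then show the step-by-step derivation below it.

5,2,6

step 1: discover 5; path=5; order=5
step 2: discover 2; path=5>2; order=5,2
step 3: discover 6; path=5>2>6; order=5,2,6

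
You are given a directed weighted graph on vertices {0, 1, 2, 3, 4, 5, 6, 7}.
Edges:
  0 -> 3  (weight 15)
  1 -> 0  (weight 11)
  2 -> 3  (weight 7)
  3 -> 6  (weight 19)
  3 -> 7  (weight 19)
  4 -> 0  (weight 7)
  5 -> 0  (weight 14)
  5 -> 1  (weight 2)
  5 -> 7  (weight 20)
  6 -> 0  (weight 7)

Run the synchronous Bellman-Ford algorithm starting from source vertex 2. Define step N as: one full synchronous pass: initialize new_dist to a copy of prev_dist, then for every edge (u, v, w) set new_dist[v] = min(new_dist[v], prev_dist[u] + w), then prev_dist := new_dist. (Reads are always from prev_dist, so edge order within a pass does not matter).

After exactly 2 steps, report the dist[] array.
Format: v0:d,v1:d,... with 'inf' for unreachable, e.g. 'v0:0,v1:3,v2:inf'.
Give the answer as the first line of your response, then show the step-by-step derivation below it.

v0:inf,v1:inf,v2:0,v3:7,v4:inf,v5:inf,v6:26,v7:26

step 1: dist = v0:inf,v1:inf,v2:0,v3:7,v4:inf,v5:inf,v6:inf,v7:inf
step 2: dist = v0:inf,v1:inf,v2:0,v3:7,v4:inf,v5:inf,v6:26,v7:26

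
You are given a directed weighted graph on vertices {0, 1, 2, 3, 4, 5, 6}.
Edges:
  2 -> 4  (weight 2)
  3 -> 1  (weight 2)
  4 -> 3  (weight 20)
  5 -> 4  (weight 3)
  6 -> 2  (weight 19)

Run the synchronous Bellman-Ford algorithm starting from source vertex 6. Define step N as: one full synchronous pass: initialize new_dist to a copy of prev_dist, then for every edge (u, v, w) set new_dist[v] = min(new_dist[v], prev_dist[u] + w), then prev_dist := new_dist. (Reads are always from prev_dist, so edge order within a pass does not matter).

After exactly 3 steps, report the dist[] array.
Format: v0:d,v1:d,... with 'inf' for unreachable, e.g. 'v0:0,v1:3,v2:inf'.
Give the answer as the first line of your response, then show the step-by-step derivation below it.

v0:inf,v1:inf,v2:19,v3:41,v4:21,v5:inf,v6:0

step 1: dist = v0:inf,v1:inf,v2:19,v3:inf,v4:inf,v5:inf,v6:0
step 2: dist = v0:inf,v1:inf,v2:19,v3:inf,v4:21,v5:inf,v6:0
step 3: dist = v0:inf,v1:inf,v2:19,v3:41,v4:21,v5:inf,v6:0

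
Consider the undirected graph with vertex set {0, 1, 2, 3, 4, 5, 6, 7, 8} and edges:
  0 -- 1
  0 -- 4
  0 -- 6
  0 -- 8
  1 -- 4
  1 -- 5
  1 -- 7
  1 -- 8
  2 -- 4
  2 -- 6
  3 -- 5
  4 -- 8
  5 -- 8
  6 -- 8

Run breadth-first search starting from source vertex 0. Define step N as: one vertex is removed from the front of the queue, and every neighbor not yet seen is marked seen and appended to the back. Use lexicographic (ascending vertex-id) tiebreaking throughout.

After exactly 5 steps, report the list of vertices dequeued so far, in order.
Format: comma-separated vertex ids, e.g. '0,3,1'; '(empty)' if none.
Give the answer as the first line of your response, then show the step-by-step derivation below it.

0,1,4,6,8

step 1: dequeue 0; queue=[1,4,6,8]; order=0
step 2: dequeue 1; queue=[4,6,8,5,7]; order=0,1
step 3: dequeue 4; queue=[6,8,5,7,2]; order=0,1,4
step 4: dequeue 6; queue=[8,5,7,2]; order=0,1,4,6
step 5: dequeue 8; queue=[5,7,2]; order=0,1,4,6,8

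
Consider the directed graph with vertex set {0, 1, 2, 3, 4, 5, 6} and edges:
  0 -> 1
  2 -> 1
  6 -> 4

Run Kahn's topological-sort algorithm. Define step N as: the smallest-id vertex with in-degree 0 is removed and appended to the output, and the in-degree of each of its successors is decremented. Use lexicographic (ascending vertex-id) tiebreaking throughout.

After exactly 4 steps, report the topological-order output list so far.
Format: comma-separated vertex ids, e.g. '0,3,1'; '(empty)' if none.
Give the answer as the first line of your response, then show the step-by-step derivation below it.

0,2,1,3

step 1: output 0; order=[0]; indeg=(0,1,0,0,1,0,0)
step 2: output 2; order=[0,2]; indeg=(0,0,0,0,1,0,0)
step 3: output 1; order=[0,2,1]; indeg=(0,0,0,0,1,0,0)
step 4: output 3; order=[0,2,1,3]; indeg=(0,0,0,0,1,0,0)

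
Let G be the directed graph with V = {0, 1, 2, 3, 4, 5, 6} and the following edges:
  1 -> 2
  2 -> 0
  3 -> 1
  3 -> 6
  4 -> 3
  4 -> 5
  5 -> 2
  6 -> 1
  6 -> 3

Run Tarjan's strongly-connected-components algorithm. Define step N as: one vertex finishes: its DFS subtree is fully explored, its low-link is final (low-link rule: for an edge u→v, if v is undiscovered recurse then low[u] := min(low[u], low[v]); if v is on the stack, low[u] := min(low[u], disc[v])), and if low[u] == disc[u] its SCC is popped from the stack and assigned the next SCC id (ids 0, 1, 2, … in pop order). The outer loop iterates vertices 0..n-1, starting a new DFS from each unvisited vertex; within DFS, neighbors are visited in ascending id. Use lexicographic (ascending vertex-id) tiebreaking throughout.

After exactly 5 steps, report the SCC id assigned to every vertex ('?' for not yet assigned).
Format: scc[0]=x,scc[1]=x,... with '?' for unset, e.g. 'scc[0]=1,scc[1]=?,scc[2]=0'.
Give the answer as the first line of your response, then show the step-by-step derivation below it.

scc[0]=0,scc[1]=2,scc[2]=1,scc[3]=3,scc[4]=?,scc[5]=?,scc[6]=3

step 1: low=(low[0]=0,low[1]=?,low[2]=?,low[3]=?,low[4]=?,low[5]=?,low[6]=?); scc=(scc[0]=0,scc[1]=?,scc[2]=?,scc[3]=?,scc[4]=?,scc[5]=?,scc[6]=?)
step 2: low=(low[0]=0,low[1]=1,low[2]=2,low[3]=?,low[4]=?,low[5]=?,low[6]=?); scc=(scc[0]=0,scc[1]=?,scc[2]=1,scc[3]=?,scc[4]=?,scc[5]=?,scc[6]=?)
step 3: low=(low[0]=0,low[1]=1,low[2]=2,low[3]=?,low[4]=?,low[5]=?,low[6]=?); scc=(scc[0]=0,scc[1]=2,scc[2]=1,scc[3]=?,scc[4]=?,scc[5]=?,scc[6]=?)
step 4: low=(low[0]=0,low[1]=1,low[2]=2,low[3]=3,low[4]=?,low[5]=?,low[6]=3); scc=(scc[0]=0,scc[1]=2,scc[2]=1,scc[3]=?,scc[4]=?,scc[5]=?,scc[6]=?)
step 5: low=(low[0]=0,low[1]=1,low[2]=2,low[3]=3,low[4]=?,low[5]=?,low[6]=3); scc=(scc[0]=0,scc[1]=2,scc[2]=1,scc[3]=3,scc[4]=?,scc[5]=?,scc[6]=3)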